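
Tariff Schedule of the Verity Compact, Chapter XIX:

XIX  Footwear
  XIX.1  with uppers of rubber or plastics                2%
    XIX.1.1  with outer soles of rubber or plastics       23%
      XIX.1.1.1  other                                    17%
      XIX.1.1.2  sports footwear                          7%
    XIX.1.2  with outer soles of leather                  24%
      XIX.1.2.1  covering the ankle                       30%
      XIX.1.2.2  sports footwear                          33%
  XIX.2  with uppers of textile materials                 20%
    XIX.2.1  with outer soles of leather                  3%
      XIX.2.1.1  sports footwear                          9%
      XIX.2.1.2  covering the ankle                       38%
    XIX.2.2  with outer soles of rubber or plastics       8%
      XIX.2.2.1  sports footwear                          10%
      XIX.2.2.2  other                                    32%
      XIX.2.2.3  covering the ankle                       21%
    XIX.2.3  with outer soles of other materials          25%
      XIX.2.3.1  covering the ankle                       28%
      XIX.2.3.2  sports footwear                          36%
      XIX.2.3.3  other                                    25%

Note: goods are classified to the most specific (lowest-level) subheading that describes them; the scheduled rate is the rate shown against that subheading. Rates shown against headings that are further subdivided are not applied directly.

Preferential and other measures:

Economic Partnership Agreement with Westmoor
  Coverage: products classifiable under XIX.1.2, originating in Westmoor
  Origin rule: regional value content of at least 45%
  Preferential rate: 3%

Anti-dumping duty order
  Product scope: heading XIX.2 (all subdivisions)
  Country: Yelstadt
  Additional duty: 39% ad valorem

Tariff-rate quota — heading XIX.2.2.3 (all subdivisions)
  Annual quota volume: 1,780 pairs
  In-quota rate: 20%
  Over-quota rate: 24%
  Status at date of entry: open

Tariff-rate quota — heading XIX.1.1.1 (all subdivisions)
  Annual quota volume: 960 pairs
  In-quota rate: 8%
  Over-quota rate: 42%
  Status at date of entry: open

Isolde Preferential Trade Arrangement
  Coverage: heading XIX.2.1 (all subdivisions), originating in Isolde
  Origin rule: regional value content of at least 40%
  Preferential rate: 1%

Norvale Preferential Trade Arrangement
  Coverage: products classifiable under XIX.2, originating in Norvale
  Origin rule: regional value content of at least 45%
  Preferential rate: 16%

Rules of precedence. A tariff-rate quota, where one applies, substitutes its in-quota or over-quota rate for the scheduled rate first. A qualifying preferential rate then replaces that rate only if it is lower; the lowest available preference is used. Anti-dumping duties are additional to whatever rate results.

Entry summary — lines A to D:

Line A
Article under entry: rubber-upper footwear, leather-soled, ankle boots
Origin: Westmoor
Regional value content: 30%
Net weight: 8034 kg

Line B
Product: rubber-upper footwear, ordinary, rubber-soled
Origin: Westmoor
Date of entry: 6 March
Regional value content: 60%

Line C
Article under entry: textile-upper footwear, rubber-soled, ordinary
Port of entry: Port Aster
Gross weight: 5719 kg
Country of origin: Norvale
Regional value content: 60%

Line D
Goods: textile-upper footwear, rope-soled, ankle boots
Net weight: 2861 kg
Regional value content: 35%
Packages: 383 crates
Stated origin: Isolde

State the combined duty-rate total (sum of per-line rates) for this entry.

82%

Line A: rubber-upper → XIX.1; leather-soled → XIX.1.2; ankle boots → XIX.1.2.1. Scheduled 30%. Westmoor agreement on XIX.1.2: RVC < 45%. → 30%.
Line B: rubber-upper → XIX.1; rubber-soled → XIX.1.1; ordinary → XIX.1.1.1. Scheduled 17%. quota on XIX.1.1.1 open → in-quota 8%; Westmoor agreement on XIX.1.2: XIX.1.1.1 not covered. → 8%.
Line C: textile-upper → XIX.2; rubber-soled → XIX.2.2; ordinary → XIX.2.2.2. Scheduled 32%. Norvale agreement on XIX.2: RVC ≥ 45% → 16% available; preferential 16%. → 16%.
Line D: textile-upper → XIX.2; rope-soled → XIX.2.3; ankle boots → XIX.2.3.1. Scheduled 28%. Isolde agreement on XIX.2.1: XIX.2.3.1 not covered. → 28%.
Sum: 30% + 8% + 16% + 28% = 82%.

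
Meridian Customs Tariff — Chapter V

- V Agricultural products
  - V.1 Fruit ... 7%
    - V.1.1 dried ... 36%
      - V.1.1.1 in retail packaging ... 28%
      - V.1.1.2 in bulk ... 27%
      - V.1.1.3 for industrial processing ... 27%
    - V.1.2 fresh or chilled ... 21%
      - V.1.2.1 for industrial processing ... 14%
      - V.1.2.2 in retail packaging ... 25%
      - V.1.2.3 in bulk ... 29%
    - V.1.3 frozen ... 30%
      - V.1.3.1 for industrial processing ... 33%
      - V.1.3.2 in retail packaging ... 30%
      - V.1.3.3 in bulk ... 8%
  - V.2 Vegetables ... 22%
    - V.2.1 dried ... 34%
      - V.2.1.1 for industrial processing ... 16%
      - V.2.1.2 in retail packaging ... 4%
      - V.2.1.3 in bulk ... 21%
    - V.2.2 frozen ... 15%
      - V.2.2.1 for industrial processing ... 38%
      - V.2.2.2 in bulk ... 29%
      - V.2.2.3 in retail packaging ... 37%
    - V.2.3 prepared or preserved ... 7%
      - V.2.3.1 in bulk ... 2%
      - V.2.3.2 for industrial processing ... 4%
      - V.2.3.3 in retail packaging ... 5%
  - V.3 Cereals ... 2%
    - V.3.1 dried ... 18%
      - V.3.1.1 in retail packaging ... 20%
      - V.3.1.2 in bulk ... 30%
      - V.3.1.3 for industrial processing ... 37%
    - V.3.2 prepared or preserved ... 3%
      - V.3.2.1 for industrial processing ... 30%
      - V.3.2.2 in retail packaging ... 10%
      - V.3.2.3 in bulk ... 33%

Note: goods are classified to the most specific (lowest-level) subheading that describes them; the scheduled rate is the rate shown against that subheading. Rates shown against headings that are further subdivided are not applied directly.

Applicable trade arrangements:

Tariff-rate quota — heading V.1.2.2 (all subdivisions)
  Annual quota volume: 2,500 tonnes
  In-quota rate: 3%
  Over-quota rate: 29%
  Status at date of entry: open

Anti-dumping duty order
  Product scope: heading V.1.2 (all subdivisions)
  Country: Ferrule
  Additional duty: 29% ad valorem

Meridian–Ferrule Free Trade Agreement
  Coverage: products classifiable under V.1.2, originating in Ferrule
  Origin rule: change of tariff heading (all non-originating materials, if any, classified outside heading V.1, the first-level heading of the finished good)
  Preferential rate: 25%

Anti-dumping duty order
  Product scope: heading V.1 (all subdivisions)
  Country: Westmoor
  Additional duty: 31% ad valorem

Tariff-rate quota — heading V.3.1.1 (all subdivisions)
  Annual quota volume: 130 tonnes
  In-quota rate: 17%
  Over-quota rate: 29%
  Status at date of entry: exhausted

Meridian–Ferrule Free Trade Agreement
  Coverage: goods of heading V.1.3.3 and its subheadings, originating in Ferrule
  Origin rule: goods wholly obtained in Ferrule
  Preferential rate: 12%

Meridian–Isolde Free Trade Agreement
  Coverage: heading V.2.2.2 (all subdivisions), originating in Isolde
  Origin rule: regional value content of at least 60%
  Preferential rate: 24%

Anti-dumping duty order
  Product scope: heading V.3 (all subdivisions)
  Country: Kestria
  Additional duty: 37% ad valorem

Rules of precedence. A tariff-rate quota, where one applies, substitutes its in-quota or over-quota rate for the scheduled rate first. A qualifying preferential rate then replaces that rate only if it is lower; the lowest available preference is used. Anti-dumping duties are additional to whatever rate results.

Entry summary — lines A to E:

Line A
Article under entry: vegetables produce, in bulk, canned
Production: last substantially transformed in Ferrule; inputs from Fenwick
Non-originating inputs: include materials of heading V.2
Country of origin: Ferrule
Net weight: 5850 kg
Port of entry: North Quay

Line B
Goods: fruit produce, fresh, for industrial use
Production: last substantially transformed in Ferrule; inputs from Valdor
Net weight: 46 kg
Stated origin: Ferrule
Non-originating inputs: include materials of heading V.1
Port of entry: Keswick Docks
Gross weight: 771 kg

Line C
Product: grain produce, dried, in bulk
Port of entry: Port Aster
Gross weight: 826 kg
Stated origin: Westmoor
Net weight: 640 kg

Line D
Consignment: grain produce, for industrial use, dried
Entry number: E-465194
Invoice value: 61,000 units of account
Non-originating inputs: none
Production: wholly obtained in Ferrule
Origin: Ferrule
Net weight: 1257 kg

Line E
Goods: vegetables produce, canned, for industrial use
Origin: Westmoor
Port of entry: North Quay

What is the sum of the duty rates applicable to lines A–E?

116%

Line A: vegetables → V.2; canned → V.2.3; in bulk → V.2.3.1. Scheduled 2%. Ferrule agreement on V.1.2: V.2.3.1 not covered; Ferrule agreement on V.1.3.3: V.2.3.1 not covered. → 2%.
Line B: fruit → V.1; fresh → V.1.2; for industrial use → V.1.2.1. Scheduled 14%. Ferrule agreement on V.1.2: CTH not met; Ferrule agreement on V.1.3.3: V.1.2.1 not covered; anti-dumping (Ferrule, V.1.2): +29%; total 14% + 29% = 43%. → 43%.
Line C: grain → V.3; dried → V.3.1; in bulk → V.3.1.2. Scheduled 30%. No special measure applies. → 30%.
Line D: grain → V.3; dried → V.3.1; for industrial use → V.3.1.3. Scheduled 37%. Ferrule agreement on V.1.2: V.3.1.3 not covered; Ferrule agreement on V.1.3.3: V.3.1.3 not covered. → 37%.
Line E: vegetables → V.2; canned → V.2.3; for industrial use → V.2.3.2. Scheduled 4%. No special measure applies. → 4%.
Sum: 2% + 43% + 30% + 37% + 4% = 116%.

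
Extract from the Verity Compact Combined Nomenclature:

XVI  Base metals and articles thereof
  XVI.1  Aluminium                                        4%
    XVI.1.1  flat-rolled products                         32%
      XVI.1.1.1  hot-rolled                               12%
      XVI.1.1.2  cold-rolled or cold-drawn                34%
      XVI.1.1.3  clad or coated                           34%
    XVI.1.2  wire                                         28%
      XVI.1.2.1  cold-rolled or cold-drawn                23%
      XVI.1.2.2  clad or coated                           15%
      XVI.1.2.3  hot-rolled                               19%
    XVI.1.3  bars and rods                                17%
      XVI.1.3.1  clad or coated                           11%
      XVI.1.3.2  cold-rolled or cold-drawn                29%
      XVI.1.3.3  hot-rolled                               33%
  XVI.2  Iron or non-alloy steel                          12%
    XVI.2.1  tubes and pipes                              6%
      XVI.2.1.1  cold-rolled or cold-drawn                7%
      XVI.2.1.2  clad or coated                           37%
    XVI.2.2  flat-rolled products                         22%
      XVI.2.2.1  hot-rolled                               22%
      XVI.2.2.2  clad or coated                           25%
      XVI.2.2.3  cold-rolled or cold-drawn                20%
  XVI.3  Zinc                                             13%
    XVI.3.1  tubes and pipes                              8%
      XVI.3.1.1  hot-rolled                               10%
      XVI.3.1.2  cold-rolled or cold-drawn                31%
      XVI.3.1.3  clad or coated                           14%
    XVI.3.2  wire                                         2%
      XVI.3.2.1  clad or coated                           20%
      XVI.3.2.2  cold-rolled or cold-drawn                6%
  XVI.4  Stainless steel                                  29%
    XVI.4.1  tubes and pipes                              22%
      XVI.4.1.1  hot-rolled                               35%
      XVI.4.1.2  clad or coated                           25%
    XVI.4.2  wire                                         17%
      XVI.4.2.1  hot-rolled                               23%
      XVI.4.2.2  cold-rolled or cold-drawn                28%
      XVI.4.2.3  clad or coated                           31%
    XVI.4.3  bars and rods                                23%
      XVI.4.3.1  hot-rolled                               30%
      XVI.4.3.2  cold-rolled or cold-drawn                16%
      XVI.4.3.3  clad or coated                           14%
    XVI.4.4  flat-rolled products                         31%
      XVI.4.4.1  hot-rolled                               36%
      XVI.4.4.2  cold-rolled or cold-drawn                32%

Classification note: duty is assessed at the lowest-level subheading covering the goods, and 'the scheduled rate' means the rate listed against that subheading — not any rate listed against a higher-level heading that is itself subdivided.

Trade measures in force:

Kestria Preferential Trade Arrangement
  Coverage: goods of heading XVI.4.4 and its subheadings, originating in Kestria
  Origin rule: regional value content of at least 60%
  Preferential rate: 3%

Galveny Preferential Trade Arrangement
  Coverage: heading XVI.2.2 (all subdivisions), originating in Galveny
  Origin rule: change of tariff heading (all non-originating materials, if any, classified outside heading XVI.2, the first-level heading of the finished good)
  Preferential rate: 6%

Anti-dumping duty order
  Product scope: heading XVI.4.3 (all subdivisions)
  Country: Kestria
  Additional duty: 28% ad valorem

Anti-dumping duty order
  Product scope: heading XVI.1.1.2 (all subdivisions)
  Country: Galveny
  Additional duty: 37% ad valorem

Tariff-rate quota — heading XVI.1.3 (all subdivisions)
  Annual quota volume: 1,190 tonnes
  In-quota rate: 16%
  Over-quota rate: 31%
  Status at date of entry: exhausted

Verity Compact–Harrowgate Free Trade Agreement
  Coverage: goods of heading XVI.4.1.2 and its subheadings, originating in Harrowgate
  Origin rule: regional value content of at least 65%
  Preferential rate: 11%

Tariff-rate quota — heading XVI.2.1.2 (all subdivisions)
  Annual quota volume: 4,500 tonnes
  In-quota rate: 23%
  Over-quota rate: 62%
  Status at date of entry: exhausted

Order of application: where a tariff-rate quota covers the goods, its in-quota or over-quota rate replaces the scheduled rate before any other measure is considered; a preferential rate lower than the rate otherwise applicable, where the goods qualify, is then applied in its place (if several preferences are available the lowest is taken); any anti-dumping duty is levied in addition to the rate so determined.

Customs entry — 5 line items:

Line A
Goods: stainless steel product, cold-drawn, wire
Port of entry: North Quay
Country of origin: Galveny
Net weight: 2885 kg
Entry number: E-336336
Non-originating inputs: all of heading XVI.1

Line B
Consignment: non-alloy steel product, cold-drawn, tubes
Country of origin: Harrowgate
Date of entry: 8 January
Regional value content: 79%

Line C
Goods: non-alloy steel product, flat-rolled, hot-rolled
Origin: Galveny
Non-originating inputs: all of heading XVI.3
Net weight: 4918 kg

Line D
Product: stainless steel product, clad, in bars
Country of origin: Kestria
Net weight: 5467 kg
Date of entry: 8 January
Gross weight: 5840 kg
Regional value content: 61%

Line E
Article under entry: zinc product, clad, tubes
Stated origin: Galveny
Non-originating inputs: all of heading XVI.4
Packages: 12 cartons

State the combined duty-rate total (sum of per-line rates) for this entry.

Line A: stainless steel → XVI.4; wire → XVI.4.2; cold-drawn → XVI.4.2.2. Scheduled 28%. Galveny agreement on XVI.2.2: XVI.4.2.2 not covered. → 28%.
Line B: non-alloy steel → XVI.2; tubes → XVI.2.1; cold-drawn → XVI.2.1.1. Scheduled 7%. Harrowgate agreement on XVI.4.1.2: XVI.2.1.1 not covered. → 7%.
Line C: non-alloy steel → XVI.2; flat-rolled → XVI.2.2; hot-rolled → XVI.2.2.1. Scheduled 22%. Galveny agreement on XVI.2.2: CTH met → 6% available; preferential 6%. → 6%.
Line D: stainless steel → XVI.4; in bars → XVI.4.3; clad → XVI.4.3.3. Scheduled 14%. Kestria agreement on XVI.4.4: XVI.4.3.3 not covered; anti-dumping (Kestria, XVI.4.3): +28%; total 14% + 28% = 42%. → 42%.
Line E: zinc → XVI.3; tubes → XVI.3.1; clad → XVI.3.1.3. Scheduled 14%. Galveny agreement on XVI.2.2: XVI.3.1.3 not covered. → 14%.
Sum: 28% + 7% + 6% + 42% + 14% = 97%.

97%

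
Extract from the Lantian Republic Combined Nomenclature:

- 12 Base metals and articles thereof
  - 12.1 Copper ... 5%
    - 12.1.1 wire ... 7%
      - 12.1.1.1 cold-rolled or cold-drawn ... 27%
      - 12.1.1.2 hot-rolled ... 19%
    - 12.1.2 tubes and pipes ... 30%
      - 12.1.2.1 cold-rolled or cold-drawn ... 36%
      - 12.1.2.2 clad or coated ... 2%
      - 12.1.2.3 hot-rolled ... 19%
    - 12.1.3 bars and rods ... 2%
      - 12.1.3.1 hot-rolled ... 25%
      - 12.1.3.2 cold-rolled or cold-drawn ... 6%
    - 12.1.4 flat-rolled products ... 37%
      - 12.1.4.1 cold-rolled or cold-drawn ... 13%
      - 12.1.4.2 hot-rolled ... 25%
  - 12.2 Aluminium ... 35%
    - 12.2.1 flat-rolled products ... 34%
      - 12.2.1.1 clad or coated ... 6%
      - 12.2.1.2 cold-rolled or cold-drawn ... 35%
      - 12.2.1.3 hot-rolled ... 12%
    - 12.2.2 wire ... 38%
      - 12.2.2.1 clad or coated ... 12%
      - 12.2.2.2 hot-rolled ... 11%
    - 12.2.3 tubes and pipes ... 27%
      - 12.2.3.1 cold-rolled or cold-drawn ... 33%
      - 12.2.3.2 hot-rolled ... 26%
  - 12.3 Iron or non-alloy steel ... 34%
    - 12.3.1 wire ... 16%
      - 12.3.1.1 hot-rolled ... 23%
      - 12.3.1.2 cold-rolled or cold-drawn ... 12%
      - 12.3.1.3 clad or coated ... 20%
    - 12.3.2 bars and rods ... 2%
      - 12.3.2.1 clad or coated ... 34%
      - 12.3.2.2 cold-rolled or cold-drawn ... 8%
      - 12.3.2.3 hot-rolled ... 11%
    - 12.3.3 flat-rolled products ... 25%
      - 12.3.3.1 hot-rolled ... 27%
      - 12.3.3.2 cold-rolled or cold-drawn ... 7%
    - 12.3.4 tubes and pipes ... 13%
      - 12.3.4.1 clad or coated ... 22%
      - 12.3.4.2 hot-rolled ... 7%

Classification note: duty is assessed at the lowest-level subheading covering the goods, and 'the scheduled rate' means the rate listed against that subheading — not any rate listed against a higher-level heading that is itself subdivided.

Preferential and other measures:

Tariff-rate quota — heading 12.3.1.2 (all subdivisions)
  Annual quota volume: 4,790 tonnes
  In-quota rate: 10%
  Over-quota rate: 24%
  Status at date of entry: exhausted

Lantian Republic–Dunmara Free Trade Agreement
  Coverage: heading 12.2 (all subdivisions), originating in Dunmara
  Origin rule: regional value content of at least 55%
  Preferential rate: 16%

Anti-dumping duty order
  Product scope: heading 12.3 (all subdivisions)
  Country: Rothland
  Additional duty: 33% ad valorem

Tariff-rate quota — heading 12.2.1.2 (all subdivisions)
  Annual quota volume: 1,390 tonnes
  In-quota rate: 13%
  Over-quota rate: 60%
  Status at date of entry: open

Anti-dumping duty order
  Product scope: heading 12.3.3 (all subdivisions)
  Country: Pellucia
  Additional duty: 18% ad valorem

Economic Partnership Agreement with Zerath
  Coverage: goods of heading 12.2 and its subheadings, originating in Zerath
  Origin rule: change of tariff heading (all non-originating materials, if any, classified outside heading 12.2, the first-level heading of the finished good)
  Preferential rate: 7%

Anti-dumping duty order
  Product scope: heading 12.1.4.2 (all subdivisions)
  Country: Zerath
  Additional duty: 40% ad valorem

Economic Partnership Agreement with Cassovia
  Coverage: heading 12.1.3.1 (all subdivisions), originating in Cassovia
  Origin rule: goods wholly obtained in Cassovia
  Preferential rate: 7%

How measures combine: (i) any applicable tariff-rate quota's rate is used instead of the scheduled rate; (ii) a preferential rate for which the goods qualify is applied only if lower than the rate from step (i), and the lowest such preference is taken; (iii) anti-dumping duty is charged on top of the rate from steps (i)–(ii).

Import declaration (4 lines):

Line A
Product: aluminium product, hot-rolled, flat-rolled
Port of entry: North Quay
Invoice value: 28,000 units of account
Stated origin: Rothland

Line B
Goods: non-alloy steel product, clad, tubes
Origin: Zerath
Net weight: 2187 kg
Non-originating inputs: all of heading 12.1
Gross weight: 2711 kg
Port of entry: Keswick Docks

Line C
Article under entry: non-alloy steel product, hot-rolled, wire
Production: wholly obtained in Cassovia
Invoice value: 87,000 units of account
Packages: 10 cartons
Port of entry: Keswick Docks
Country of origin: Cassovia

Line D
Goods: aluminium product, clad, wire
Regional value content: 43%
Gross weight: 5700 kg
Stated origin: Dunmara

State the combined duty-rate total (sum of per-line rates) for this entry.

69%

Line A: aluminium → 12.2; flat-rolled → 12.2.1; hot-rolled → 12.2.1.3. Scheduled 12%. No special measure applies. → 12%.
Line B: non-alloy steel → 12.3; tubes → 12.3.4; clad → 12.3.4.1. Scheduled 22%. Zerath agreement on 12.2: 12.3.4.1 not covered. → 22%.
Line C: non-alloy steel → 12.3; wire → 12.3.1; hot-rolled → 12.3.1.1. Scheduled 23%. Cassovia agreement on 12.1.3.1: 12.3.1.1 not covered. → 23%.
Line D: aluminium → 12.2; wire → 12.2.2; clad → 12.2.2.1. Scheduled 12%. Dunmara agreement on 12.2: RVC < 55%. → 12%.
Sum: 12% + 22% + 23% + 12% = 69%.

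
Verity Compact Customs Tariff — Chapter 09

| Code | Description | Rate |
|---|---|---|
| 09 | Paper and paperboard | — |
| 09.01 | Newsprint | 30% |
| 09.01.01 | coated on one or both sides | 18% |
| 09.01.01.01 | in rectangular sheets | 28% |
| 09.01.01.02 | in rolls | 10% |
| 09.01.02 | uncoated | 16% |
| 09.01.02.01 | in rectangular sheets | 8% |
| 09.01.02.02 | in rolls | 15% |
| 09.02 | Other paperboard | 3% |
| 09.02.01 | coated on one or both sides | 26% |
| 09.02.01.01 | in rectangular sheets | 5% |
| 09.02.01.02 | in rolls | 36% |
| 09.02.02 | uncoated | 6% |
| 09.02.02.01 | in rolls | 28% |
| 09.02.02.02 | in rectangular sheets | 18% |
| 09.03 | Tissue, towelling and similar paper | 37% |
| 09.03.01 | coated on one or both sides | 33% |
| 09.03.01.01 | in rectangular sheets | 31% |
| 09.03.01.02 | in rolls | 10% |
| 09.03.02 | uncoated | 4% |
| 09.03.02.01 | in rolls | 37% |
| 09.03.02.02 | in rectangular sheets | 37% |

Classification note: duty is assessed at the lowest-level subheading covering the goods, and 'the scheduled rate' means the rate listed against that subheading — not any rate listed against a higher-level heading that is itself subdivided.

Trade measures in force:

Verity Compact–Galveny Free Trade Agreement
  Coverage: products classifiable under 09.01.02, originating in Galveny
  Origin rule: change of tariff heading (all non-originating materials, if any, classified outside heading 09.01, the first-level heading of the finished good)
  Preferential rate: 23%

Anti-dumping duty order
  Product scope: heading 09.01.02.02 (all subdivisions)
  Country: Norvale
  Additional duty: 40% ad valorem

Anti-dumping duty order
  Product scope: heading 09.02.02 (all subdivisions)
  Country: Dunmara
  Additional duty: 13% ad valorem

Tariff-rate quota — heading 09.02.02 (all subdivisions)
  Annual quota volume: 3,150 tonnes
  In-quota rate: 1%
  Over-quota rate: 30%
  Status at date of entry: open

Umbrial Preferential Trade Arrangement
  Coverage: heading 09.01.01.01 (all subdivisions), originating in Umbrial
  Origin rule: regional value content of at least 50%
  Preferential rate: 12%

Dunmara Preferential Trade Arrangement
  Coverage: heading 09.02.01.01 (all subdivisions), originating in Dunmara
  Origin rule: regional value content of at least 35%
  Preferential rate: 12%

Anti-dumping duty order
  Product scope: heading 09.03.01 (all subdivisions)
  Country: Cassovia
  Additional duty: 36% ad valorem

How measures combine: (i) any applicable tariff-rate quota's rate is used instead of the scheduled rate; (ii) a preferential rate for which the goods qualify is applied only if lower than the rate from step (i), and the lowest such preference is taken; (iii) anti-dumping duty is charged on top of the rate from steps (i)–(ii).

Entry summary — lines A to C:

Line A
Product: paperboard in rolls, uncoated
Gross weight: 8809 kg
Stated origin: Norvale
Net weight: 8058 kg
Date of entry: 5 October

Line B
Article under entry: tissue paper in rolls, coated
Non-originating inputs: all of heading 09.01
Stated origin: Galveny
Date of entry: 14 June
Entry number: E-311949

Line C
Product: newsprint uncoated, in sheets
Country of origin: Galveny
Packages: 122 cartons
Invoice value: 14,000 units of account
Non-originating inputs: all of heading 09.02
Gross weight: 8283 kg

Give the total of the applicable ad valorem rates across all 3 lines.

Line A: paperboard → 09.02; uncoated → 09.02.02; in rolls → 09.02.02.01. Scheduled 28%. quota on 09.02.02 open → in-quota 1%. → 1%.
Line B: tissue paper → 09.03; coated → 09.03.01; in rolls → 09.03.01.02. Scheduled 10%. Galveny agreement on 09.01.02: 09.03.01.02 not covered. → 10%.
Line C: newsprint → 09.01; uncoated → 09.01.02; in sheets → 09.01.02.01. Scheduled 8%. Galveny agreement on 09.01.02: CTH met → 23% available; preference 23% not lower than 8% → no reduction. → 8%.
Sum: 1% + 10% + 8% = 19%.

19%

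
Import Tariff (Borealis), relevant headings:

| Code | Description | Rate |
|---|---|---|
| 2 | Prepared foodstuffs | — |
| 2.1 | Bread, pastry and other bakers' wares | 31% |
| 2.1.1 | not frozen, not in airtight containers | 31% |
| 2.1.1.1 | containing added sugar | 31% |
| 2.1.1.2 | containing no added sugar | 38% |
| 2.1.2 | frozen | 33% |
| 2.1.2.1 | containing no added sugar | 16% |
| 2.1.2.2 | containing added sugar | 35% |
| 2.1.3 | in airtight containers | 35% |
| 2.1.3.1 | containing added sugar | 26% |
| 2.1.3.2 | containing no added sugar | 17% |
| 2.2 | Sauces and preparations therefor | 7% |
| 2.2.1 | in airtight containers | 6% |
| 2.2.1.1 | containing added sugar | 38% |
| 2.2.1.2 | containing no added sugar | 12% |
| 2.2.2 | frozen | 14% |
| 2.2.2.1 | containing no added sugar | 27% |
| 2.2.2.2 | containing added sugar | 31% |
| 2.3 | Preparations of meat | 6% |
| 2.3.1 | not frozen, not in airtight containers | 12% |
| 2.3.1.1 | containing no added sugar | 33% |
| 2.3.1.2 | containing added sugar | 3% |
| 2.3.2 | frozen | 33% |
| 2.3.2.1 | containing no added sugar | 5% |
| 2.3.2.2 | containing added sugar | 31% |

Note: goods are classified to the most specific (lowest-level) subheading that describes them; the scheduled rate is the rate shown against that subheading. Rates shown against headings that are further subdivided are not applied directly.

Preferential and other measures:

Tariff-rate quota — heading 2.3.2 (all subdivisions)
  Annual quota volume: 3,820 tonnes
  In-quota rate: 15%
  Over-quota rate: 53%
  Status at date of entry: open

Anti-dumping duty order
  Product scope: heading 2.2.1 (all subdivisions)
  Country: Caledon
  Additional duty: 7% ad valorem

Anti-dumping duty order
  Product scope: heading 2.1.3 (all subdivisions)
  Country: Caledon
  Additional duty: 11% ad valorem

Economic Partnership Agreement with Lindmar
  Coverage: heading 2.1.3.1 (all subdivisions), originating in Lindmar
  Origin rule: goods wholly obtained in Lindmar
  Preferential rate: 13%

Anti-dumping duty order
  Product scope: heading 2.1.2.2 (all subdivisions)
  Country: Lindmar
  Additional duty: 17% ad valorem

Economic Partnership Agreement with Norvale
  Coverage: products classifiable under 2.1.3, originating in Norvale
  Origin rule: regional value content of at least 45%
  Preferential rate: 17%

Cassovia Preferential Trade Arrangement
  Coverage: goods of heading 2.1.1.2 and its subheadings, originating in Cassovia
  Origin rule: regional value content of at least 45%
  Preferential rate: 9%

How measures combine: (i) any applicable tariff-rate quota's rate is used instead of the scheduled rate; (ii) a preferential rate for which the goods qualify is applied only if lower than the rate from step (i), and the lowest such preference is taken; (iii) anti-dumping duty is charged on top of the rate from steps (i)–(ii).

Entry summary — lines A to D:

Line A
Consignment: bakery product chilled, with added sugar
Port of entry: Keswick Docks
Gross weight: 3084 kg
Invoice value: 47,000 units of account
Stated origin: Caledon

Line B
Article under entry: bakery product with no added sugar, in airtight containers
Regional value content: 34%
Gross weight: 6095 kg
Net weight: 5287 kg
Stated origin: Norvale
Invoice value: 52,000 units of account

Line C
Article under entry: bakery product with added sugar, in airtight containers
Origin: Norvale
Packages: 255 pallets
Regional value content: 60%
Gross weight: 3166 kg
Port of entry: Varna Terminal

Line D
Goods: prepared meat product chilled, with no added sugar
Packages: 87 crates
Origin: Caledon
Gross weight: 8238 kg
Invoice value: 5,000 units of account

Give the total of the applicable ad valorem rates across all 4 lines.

Line A: bakery product → 2.1; chilled → 2.1.1; with added sugar → 2.1.1.1. Scheduled 31%. No special measure applies. → 31%.
Line B: bakery product → 2.1; in airtight containers → 2.1.3; with no added sugar → 2.1.3.2. Scheduled 17%. Norvale agreement on 2.1.3: RVC < 45%. → 17%.
Line C: bakery product → 2.1; in airtight containers → 2.1.3; with added sugar → 2.1.3.1. Scheduled 26%. Norvale agreement on 2.1.3: RVC ≥ 45% → 17% available; preferential 17%. → 17%.
Line D: prepared meat product → 2.3; chilled → 2.3.1; with no added sugar → 2.3.1.1. Scheduled 33%. No special measure applies. → 33%.
Sum: 31% + 17% + 17% + 33% = 98%.

98%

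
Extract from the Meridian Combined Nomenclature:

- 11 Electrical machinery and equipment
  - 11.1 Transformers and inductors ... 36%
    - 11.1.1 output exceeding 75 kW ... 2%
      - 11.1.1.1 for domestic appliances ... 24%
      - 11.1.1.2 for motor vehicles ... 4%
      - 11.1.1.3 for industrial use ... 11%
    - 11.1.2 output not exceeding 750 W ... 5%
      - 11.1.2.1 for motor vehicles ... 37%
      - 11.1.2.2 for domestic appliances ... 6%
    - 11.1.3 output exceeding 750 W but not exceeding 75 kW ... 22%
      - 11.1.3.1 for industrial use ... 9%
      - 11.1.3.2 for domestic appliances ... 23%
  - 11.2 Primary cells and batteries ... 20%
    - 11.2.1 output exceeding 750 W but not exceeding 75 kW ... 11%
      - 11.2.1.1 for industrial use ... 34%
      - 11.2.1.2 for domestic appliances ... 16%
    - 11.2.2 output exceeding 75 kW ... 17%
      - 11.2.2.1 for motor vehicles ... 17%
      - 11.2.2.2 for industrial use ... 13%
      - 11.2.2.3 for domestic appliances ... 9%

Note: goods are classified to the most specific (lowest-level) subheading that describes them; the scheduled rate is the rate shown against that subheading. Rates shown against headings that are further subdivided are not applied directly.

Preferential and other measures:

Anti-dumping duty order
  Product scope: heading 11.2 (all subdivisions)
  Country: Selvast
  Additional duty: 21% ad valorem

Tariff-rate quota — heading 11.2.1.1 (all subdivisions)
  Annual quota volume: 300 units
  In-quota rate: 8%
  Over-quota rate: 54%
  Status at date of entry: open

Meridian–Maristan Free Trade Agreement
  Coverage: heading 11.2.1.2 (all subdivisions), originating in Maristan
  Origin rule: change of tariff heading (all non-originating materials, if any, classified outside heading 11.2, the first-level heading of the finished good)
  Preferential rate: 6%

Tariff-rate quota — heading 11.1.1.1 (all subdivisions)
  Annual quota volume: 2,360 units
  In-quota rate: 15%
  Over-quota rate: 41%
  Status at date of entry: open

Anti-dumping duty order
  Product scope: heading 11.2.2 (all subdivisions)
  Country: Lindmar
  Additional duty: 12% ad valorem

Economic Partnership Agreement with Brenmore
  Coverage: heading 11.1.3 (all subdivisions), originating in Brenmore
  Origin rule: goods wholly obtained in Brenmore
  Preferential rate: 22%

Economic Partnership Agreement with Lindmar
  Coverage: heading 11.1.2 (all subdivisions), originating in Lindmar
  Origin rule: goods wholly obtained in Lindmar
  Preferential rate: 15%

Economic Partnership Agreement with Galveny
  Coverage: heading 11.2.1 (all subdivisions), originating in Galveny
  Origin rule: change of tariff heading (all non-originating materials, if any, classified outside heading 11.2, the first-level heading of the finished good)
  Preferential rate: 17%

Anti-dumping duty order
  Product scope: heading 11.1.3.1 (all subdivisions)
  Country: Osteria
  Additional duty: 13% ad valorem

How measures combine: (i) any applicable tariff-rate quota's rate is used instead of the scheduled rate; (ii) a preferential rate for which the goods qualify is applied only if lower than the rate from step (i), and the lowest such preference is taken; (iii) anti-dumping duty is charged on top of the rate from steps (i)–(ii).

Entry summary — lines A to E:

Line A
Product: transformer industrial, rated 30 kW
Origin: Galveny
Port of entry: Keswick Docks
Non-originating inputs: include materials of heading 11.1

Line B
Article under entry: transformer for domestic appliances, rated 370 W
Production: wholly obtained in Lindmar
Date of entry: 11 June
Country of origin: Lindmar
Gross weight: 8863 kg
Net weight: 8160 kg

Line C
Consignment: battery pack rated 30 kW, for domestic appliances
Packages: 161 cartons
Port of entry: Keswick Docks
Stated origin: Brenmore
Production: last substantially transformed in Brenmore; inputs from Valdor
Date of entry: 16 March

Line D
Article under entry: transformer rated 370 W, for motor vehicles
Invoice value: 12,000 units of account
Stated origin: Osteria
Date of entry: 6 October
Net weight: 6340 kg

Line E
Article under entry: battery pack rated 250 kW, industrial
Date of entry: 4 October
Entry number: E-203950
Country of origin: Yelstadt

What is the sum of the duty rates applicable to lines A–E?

81%

Line A: transformer → 11.1; rated 30 kW → 11.1.3; industrial → 11.1.3.1. Scheduled 9%. Galveny agreement on 11.2.1: 11.1.3.1 not covered. → 9%.
Line B: transformer → 11.1; rated 370 W → 11.1.2; for domestic appliances → 11.1.2.2. Scheduled 6%. Lindmar agreement on 11.1.2: wholly obtained → 15% available; preference 15% not lower than 6% → no reduction. → 6%.
Line C: battery pack → 11.2; rated 30 kW → 11.2.1; for domestic appliances → 11.2.1.2. Scheduled 16%. Brenmore agreement on 11.1.3: 11.2.1.2 not covered. → 16%.
Line D: transformer → 11.1; rated 370 W → 11.1.2; for motor vehicles → 11.1.2.1. Scheduled 37%. No special measure applies. → 37%.
Line E: battery pack → 11.2; rated 250 kW → 11.2.2; industrial → 11.2.2.2. Scheduled 13%. No special measure applies. → 13%.
Sum: 9% + 6% + 16% + 37% + 13% = 81%.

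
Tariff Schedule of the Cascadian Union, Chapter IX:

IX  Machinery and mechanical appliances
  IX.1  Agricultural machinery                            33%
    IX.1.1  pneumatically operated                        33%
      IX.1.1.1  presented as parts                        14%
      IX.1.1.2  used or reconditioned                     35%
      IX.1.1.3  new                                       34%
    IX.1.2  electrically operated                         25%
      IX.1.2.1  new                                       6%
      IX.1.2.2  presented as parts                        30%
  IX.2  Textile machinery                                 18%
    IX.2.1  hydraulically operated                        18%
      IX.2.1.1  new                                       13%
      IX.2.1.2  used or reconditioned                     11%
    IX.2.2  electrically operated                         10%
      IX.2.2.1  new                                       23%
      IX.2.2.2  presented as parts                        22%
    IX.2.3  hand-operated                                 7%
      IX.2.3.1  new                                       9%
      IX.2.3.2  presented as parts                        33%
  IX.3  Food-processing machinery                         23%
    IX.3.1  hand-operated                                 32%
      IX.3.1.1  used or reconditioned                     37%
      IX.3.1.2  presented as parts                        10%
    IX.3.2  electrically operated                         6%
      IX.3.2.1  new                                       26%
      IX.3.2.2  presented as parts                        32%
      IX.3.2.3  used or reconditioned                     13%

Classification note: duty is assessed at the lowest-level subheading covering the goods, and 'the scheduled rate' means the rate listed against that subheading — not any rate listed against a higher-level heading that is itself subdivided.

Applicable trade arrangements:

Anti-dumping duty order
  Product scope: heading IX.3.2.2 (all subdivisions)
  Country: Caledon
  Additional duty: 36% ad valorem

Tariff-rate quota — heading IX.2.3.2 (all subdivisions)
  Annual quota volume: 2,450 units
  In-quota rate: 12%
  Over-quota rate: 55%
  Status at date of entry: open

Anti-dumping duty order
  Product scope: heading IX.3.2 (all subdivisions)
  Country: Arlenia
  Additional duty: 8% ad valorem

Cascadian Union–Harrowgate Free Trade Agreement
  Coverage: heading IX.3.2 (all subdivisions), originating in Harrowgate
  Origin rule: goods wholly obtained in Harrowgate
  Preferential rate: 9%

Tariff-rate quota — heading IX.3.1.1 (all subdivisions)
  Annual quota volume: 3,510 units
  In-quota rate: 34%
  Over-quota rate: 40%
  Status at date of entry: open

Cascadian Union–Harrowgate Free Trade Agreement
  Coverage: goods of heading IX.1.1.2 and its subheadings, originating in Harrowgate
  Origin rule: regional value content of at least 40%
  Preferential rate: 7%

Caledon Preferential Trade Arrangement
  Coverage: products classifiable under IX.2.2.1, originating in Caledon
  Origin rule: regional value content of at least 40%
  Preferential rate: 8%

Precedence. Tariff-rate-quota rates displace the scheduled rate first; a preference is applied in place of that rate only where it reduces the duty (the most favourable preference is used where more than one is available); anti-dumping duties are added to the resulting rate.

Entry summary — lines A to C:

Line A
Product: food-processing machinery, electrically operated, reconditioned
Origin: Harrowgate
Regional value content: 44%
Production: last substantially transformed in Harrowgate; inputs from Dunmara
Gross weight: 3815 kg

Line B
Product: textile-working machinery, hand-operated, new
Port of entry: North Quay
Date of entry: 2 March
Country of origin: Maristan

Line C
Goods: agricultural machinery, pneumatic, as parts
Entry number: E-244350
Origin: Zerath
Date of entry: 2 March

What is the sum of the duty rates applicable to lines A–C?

36%

Line A: food-processing → IX.3; electrically operated → IX.3.2; reconditioned → IX.3.2.3. Scheduled 13%. Harrowgate agreement on IX.3.2: not wholly obtained; Harrowgate agreement on IX.1.1.2: IX.3.2.3 not covered. → 13%.
Line B: textile-working → IX.2; hand-operated → IX.2.3; new → IX.2.3.1. Scheduled 9%. No special measure applies. → 9%.
Line C: agricultural → IX.1; pneumatic → IX.1.1; as parts → IX.1.1.1. Scheduled 14%. No special measure applies. → 14%.
Sum: 13% + 9% + 14% = 36%.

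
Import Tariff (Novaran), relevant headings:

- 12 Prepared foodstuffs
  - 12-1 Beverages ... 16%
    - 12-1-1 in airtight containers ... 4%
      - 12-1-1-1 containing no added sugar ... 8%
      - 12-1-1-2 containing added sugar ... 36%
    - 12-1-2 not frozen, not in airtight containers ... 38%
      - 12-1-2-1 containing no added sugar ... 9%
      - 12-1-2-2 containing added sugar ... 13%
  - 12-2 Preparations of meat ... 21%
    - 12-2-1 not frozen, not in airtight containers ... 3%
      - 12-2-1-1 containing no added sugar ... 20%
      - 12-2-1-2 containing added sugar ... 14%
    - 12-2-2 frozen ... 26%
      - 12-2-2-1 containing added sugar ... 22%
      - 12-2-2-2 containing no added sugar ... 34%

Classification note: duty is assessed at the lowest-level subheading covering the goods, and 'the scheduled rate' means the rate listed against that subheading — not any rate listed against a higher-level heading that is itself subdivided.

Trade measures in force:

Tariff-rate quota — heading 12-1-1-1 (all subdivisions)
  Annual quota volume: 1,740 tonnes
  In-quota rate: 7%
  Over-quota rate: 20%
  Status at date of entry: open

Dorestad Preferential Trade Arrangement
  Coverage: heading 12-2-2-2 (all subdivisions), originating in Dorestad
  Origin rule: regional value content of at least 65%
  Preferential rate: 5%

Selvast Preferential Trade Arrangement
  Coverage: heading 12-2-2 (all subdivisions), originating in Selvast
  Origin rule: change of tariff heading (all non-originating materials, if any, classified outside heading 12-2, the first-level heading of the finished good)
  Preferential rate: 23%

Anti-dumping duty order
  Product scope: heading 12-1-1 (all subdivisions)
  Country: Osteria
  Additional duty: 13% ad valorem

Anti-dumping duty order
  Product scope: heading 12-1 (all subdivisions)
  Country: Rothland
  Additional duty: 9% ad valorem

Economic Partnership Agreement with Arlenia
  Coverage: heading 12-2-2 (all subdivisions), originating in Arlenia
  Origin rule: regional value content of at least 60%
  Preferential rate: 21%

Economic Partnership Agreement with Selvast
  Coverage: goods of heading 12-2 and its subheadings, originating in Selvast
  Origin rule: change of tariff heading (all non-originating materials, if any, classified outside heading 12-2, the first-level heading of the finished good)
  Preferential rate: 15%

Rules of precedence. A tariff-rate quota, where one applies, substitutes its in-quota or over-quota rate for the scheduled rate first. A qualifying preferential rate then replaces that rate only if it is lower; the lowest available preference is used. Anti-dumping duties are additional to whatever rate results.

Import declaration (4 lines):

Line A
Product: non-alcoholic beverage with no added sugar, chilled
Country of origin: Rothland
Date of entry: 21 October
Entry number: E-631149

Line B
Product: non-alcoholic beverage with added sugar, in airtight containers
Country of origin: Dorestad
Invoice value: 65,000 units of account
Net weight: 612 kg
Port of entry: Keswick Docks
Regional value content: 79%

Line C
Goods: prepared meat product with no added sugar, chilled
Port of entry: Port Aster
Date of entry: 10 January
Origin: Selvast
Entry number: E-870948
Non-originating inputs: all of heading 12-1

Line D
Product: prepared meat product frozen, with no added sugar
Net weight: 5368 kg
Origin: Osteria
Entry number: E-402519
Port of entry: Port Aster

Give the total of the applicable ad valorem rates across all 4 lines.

Line A: non-alcoholic beverage → 12-1; chilled → 12-1-2; with no added sugar → 12-1-2-1. Scheduled 9%. anti-dumping (Rothland, 12-1): +9%; total 9% + 9% = 18%. → 18%.
Line B: non-alcoholic beverage → 12-1; in airtight containers → 12-1-1; with added sugar → 12-1-1-2. Scheduled 36%. Dorestad agreement on 12-2-2-2: 12-1-1-2 not covered. → 36%.
Line C: prepared meat product → 12-2; chilled → 12-2-1; with no added sugar → 12-2-1-1. Scheduled 20%. Selvast agreement on 12-2-2: 12-2-1-1 not covered; Selvast agreement on 12-2: CTH met → 15% available; preferential 15%. → 15%.
Line D: prepared meat product → 12-2; frozen → 12-2-2; with no added sugar → 12-2-2-2. Scheduled 34%. No special measure applies. → 34%.
Sum: 18% + 36% + 15% + 34% = 103%.

103%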